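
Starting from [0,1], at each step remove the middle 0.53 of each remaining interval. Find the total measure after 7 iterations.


Step 1: At each step, fraction remaining = 1 - 0.53 = 0.47
Step 2: After 7 steps, measure = (0.47)^7
Result = 0.005066


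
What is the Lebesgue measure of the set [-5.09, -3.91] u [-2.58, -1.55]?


For pairwise disjoint intervals, m(union) = sum of lengths.
= (-3.91 - -5.09) + (-1.55 - -2.58)
= 1.18 + 1.03
= 2.21


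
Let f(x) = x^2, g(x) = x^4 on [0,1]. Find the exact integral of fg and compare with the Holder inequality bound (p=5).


Step 1: Exact integral of f*g = integral(x^6, 0, 1) = 1/7
     = 0.142857
Step 2: Holder bound with p=5, q=1.25:
  ||f||_p = (integral x^10 dx)^(1/5) = (1/11)^(1/5) = 0.619044
  ||g||_q = (integral x^5 dx)^(1/1.25) = (1/6)^(1/1.25) = 0.238495
Step 3: Holder bound = ||f||_p * ||g||_q = 0.619044 * 0.238495 = 0.147639
Verification: 0.142857 <= 0.147639 (Holder holds)


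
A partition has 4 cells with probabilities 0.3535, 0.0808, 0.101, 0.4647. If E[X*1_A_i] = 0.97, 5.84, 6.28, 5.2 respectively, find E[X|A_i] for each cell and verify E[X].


For each cell A_i: E[X|A_i] = E[X*1_A_i] / P(A_i)
Step 1: E[X|A_1] = 0.97 / 0.3535 = 2.743989
Step 2: E[X|A_2] = 5.84 / 0.0808 = 72.277228
Step 3: E[X|A_3] = 6.28 / 0.101 = 62.178218
Step 4: E[X|A_4] = 5.2 / 0.4647 = 11.190015
Verification: E[X] = sum E[X*1_A_i] = 0.97 + 5.84 + 6.28 + 5.2 = 18.29


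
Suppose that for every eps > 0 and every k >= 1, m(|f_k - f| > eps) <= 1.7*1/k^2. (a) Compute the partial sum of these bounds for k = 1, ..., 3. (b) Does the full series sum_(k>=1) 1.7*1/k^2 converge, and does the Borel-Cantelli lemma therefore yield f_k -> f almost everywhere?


Step 1: List the terms 1.7*1/k^2 for k = 1 to 3:
  k=1: 1.7
  k=2: 0.425
  k=3: 0.188889
Step 2: Partial sum = 1.7 + 0.425 + 0.188889
     = 2.313889
Step 3: The full series sum_(k>=1) 1.7*1/k^2 converges (p-series with p = 2 > 1; a constant multiple of a convergent series converges).
Step 4: Fix eps > 0. Since sum_k m(|f_k - f| > eps) < infinity, the Borel-Cantelli lemma gives
        m(limsup_k {|f_k - f| > eps}) = 0, i.e. for a.e. x, |f_k(x) - f(x)| <= eps for all large k.
        Applying this with eps = 1/j for j = 1, 2, ... and intersecting the countably many full-measure sets,
        for a.e. x we get limsup_k |f_k(x) - f(x)| <= 1/j for every j, hence f_k -> f almost everywhere.
Conclusion: series converges; Borel-Cantelli yields f_k -> f a.e.


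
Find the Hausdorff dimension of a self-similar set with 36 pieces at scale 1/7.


For a self-similar set with N copies scaled by 1/r:
dim_H = log(N)/log(r) = log(36)/log(7)
= 3.583519/1.94591
= 1.841564


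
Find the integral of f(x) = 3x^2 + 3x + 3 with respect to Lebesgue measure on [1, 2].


The Lebesgue integral of a Riemann-integrable function agrees with the Riemann integral.
Antiderivative F(x) = (3/3)x^3 + (3/2)x^2 + 3x
F(2) = (3/3)*2^3 + (3/2)*2^2 + 3*2
     = (3/3)*8 + (3/2)*4 + 3*2
     = 8 + 6 + 6
     = 20
F(1) = 5.5
Integral = F(2) - F(1) = 20 - 5.5 = 14.5


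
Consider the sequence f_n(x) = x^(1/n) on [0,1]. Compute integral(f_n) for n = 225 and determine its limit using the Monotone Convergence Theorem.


At n = 225: f_225(x) = x^(1/225).
Step 1: integral(x^(1/225), 0, 1) = [x^(1/225+1) / (1/225+1)] from 0 to 1
     = 1 / (1/225 + 1) = 1 / ((225+1)/225) = 225/(225+1)
     = 225/226 = 0.995575
Step 2: As n -> infinity, f_n(x) = x^(1/n) -> 1 for x in (0,1], and f_n is increasing in n.
By MCT, lim_n integral(f_n) = integral(lim_n f_n) = integral(1, 0, 1) = 1.
Step 3: Verify convergence: 225/226 = 0.995575 -> 1


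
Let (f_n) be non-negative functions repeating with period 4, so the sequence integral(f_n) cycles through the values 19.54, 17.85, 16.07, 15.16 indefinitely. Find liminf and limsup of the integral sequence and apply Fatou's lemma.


The sequence (integral(f_n)) is periodic with period 4, repeating the values 19.54, 17.85, 16.07, 15.16 indefinitely.
Step 1: For a periodic sequence, every tail (a_m, a_(m+1), ...) contains all 4 period values infinitely often.
Step 2: Hence inf of every tail = min of the period values = min(19.54, 17.85, 16.07, 15.16) = 15.16.
        liminf_n integral(f_n) = sup over m of (inf of tail from m) = 15.16.
Step 3: Similarly sup of every tail = max of the period values = 19.54.
        limsup_n integral(f_n) = 19.54.
Step 4: Fatou's lemma: integral(liminf_n f_n) <= liminf_n integral(f_n) = 15.16.
        So the integral of the pointwise liminf is at most 15.16.


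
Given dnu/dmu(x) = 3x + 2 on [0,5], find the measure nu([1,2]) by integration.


nu(A) = integral_A (dnu/dmu) dmu = integral_1^2 (3x + 2) dx
Step 1: Antiderivative F(x) = (3/2)x^2 + 2x
Step 2: F(2) = (3/2)*2^2 + 2*2 = 6 + 4 = 10
Step 3: F(1) = (3/2)*1^2 + 2*1 = 1.5 + 2 = 3.5
Step 4: nu([1,2]) = F(2) - F(1) = 10 - 3.5 = 6.5


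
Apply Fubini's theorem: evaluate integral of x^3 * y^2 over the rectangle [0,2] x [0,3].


By Fubini's theorem, the double integral factors as a product of single integrals:
Step 1: integral_0^2 x^3 dx = [x^4/4] from 0 to 2
     = 2^4/4 = 4
Step 2: integral_0^3 y^2 dy = [y^3/3] from 0 to 3
     = 3^3/3 = 9
Step 3: Double integral = 4 * 9 = 36


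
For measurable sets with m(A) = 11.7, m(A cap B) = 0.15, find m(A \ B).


m(A \ B) = m(A) - m(A n B)
= 11.7 - 0.15
= 11.55


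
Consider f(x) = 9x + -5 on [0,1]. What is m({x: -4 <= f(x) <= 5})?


f^(-1)([-4, 5]) = {x : -4 <= 9x + -5 <= 5}
Solving: (-4 - -5)/9 <= x <= (5 - -5)/9
= [0.111111, 1.111111]
Intersecting with [0,1]: [0.111111, 1]
Measure = 1 - 0.111111 = 0.888889


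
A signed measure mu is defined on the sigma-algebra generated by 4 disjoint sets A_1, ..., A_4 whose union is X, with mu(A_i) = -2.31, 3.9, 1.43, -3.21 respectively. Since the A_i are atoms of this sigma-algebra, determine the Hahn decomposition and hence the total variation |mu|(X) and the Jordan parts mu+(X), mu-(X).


Step 1: Every measurable set is a union of atoms (the cells / points), so a Hahn decomposition is
  obtained by grouping atoms by sign: P = union of atoms with mu > 0, N = union of the remaining atoms.
  Atoms in P (indices): 2, 3;  atoms in N (indices): 1, 4
  Positive values: 3.9, 1.43
  Negative values: -2.31, -3.21
Step 2: mu+(X) = mu(P) = sum of positive atom values = 5.33
Step 3: mu-(X) = -mu(N) = sum of |negative atom values| = 5.52
Step 4: |mu|(X) = mu+(X) + mu-(X) = 5.33 + 5.52 = 10.85


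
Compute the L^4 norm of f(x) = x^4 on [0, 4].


Step 1: ||f||_4 = (integral_0^4 |x^4|^4 dx)^(1/4)
     = (integral_0^4 x^16 dx)^(1/4)
Step 2: integral_0^4 x^16 dx = [x^17/(17)] from 0 to 4 = 4^17/17
     = 17179869184/17 = 1.010581e+09
Step 3: ||f||_4 = (1.010581e+09)^(1/4) = 178.296465


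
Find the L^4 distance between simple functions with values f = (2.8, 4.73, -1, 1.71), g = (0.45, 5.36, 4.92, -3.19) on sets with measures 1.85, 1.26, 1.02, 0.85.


Step 1: Compute differences f_i - g_i:
  2.8 - 0.45 = 2.35
  4.73 - 5.36 = -0.63
  -1 - 4.92 = -5.92
  1.71 - -3.19 = 4.9
Step 2: Compute |diff|^4 * measure for each set:
  |2.35|^4 * 1.85 = 30.498006 * 1.85 = 56.421312
  |-0.63|^4 * 1.26 = 0.15753 * 1.26 = 0.198487
  |-5.92|^4 * 1.02 = 1228.250153 * 1.02 = 1252.815156
  |4.9|^4 * 0.85 = 576.4801 * 0.85 = 490.008085
Step 3: Sum = 1799.44304
Step 4: ||f-g||_4 = (1799.44304)^(1/4) = 6.513052


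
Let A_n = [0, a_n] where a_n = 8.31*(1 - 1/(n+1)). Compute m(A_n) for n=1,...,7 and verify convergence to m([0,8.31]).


By continuity of measure from below: if A_n increases to A, then m(A_n) -> m(A).
Here A = [0, 8.31], so m(A) = 8.31
Step 1: a_1 = 8.31*(1 - 1/2) = 4.155, m(A_1) = 4.155
Step 2: a_2 = 8.31*(1 - 1/3) = 5.54, m(A_2) = 5.54
Step 3: a_3 = 8.31*(1 - 1/4) = 6.2325, m(A_3) = 6.2325
Step 4: a_4 = 8.31*(1 - 1/5) = 6.648, m(A_4) = 6.648
Step 5: a_5 = 8.31*(1 - 1/6) = 6.925, m(A_5) = 6.925
Step 6: a_6 = 8.31*(1 - 1/7) = 7.1229, m(A_6) = 7.1229
Step 7: a_7 = 8.31*(1 - 1/8) = 7.2713, m(A_7) = 7.2713
Limit: m(A_n) -> m([0,8.31]) = 8.31


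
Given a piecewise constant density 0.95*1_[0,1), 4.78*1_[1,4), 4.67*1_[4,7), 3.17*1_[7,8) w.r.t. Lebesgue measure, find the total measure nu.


Integrate each piece of the Radon-Nikodym derivative:
Step 1: integral_0^1 0.95 dx = 0.95*(1-0) = 0.95*1 = 0.95
Step 2: integral_1^4 4.78 dx = 4.78*(4-1) = 4.78*3 = 14.34
Step 3: integral_4^7 4.67 dx = 4.67*(7-4) = 4.67*3 = 14.01
Step 4: integral_7^8 3.17 dx = 3.17*(8-7) = 3.17*1 = 3.17
Total: 0.95 + 14.34 + 14.01 + 3.17 = 32.47


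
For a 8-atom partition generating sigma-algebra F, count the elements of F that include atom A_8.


Each element of F is a union of some subset S of the 8 atoms.
The element contains A_8 iff A_8 is in S.
So we count subsets S of {A_1,...,A_8} with A_8 in S: choose freely among the other 7 atoms.
Count = 2^(8-1) = 2^7 = 128.


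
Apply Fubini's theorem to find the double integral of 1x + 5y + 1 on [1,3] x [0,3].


By Fubini, integrate in x first, then y.
Step 1: Fix y, integrate over x in [1,3]:
  integral(1x + 5y + 1, x=1..3)
  = 1*(3^2 - 1^2)/2 + (5y + 1)*(3 - 1)
  = 4 + (5y + 1)*2
  = 4 + 10y + 2
  = 6 + 10y
Step 2: Integrate over y in [0,3]:
  integral(6 + 10y, y=0..3)
  = 6*3 + 10*(3^2 - 0^2)/2
  = 18 + 45
  = 63


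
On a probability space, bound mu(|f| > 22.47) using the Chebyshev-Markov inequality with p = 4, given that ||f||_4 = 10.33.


Chebyshev/Markov inequality: mu(|f| > eps) <= (||f||_p / eps)^p
Step 1: ||f||_4 / eps = 10.33 / 22.47 = 0.459724
Step 2: Raise to power p = 4:
  (0.459724)^4 = 0.044667
Step 3: Therefore mu(|f| > 22.47) <= 0.044667


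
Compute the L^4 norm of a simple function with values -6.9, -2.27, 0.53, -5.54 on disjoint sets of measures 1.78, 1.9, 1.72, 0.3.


Step 1: Compute |f_i|^4 for each value:
  |-6.9|^4 = 2266.7121
  |-2.27|^4 = 26.552378
  |0.53|^4 = 0.078905
  |-5.54|^4 = 941.974311
Step 2: Multiply by measures and sum:
  2266.7121 * 1.78 = 4034.747538
  26.552378 * 1.9 = 50.449519
  0.078905 * 1.72 = 0.135716
  941.974311 * 0.3 = 282.592293
Sum = 4034.747538 + 50.449519 + 0.135716 + 282.592293 = 4367.925066
Step 3: Take the p-th root:
||f||_4 = (4367.925066)^(1/4) = 8.129593


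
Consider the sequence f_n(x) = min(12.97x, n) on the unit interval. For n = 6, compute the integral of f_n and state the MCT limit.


f(x) = 12.97x on [0,1]; f_n(x) = min(12.97x, n). At n = 6:
Step 1: f(x) reaches 6 at x = 6/12.97 = 0.462606
Step 2: integral(f_6) = integral(12.97x, 0, 0.462606) + integral(6, 0.462606, 1)
       = 12.97*0.462606^2/2 + 6*(1 - 0.462606)
       = 1.387818 + 3.224364
       = 4.612182
Step 3: As n -> infinity, f_n increases to f, so by MCT integral(f_n) -> integral(f) = 12.97/2 = 6.485.
Convergence: integral(f_6) = 4.612182 -> 6.485 as n -> infinity


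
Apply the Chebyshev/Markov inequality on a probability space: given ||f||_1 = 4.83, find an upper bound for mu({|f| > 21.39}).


Chebyshev/Markov inequality: mu(|f| > eps) <= (||f||_p / eps)^p
Step 1: ||f||_1 / eps = 4.83 / 21.39 = 0.225806
Step 2: Raise to power p = 1:
  (0.225806)^1 = 0.225806
Step 3: Therefore mu(|f| > 21.39) <= 0.225806


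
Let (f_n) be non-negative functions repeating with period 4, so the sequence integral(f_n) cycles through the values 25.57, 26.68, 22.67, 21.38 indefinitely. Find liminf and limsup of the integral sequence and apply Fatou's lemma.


The sequence (integral(f_n)) is periodic with period 4, repeating the values 25.57, 26.68, 22.67, 21.38 indefinitely.
Step 1: For a periodic sequence, every tail (a_m, a_(m+1), ...) contains all 4 period values infinitely often.
Step 2: Hence inf of every tail = min of the period values = min(25.57, 26.68, 22.67, 21.38) = 21.38.
        liminf_n integral(f_n) = sup over m of (inf of tail from m) = 21.38.
Step 3: Similarly sup of every tail = max of the period values = 26.68.
        limsup_n integral(f_n) = 26.68.
Step 4: Fatou's lemma: integral(liminf_n f_n) <= liminf_n integral(f_n) = 21.38.
        So the integral of the pointwise liminf is at most 21.38.


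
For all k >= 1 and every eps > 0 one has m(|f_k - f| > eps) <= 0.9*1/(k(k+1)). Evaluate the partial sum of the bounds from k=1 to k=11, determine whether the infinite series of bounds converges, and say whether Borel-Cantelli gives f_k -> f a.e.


Step 1: List the terms 0.9*1/(k(k+1)) for k = 1 to 11:
  k=1: 0.45
  k=2: 0.15
  k=3: 0.075
  k=4: 0.045
  k=5: 0.03
  k=6: 0.021429
  k=7: 0.016071
  k=8: 0.0125
  k=9: 0.01
  k=10: 0.008182
  k=11: 0.006818
Step 2: Partial sum = 0.45 + 0.15 + 0.075 + 0.045 + 0.03 + 0.021429 + 0.016071 + 0.0125 + 0.01 + 0.008182 + 0.006818
     = 0.825
Step 3: The full series sum_(k>=1) 0.9*1/(k(k+1)) converges (telescoping series sum 1/(k(k+1)) = 1; a constant multiple of a convergent series converges).
Step 4: Fix eps > 0. Since sum_k m(|f_k - f| > eps) < infinity, the Borel-Cantelli lemma gives
        m(limsup_k {|f_k - f| > eps}) = 0, i.e. for a.e. x, |f_k(x) - f(x)| <= eps for all large k.
        Applying this with eps = 1/j for j = 1, 2, ... and intersecting the countably many full-measure sets,
        for a.e. x we get limsup_k |f_k(x) - f(x)| <= 1/j for every j, hence f_k -> f almost everywhere.
Conclusion: series converges; Borel-Cantelli yields f_k -> f a.e.


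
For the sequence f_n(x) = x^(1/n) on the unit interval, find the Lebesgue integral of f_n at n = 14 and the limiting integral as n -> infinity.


At n = 14: f_14(x) = x^(1/14).
Step 1: integral(x^(1/14), 0, 1) = [x^(1/14+1) / (1/14+1)] from 0 to 1
     = 1 / (1/14 + 1) = 1 / ((14+1)/14) = 14/(14+1)
     = 14/15 = 0.933333
Step 2: As n -> infinity, f_n(x) = x^(1/n) -> 1 for x in (0,1], and f_n is increasing in n.
By MCT, lim_n integral(f_n) = integral(lim_n f_n) = integral(1, 0, 1) = 1.
Step 3: Verify convergence: 14/15 = 0.933333 -> 1


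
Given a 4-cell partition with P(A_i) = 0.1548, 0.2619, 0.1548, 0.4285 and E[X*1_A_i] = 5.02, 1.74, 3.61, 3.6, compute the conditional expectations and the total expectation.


For each cell A_i: E[X|A_i] = E[X*1_A_i] / P(A_i)
Step 1: E[X|A_1] = 5.02 / 0.1548 = 32.428941
Step 2: E[X|A_2] = 1.74 / 0.2619 = 6.643757
Step 3: E[X|A_3] = 3.61 / 0.1548 = 23.320413
Step 4: E[X|A_4] = 3.6 / 0.4285 = 8.4014
Verification: E[X] = sum E[X*1_A_i] = 5.02 + 1.74 + 3.61 + 3.6 = 13.97


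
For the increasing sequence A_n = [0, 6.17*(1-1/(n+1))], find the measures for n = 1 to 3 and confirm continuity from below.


By continuity of measure from below: if A_n increases to A, then m(A_n) -> m(A).
Here A = [0, 6.17], so m(A) = 6.17
Step 1: a_1 = 6.17*(1 - 1/2) = 3.085, m(A_1) = 3.085
Step 2: a_2 = 6.17*(1 - 1/3) = 4.1133, m(A_2) = 4.1133
Step 3: a_3 = 6.17*(1 - 1/4) = 4.6275, m(A_3) = 4.6275
Limit: m(A_n) -> m([0,6.17]) = 6.17


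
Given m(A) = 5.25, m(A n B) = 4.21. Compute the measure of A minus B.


m(A \ B) = m(A) - m(A n B)
= 5.25 - 4.21
= 1.04


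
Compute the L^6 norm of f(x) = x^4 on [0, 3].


Step 1: ||f||_6 = (integral_0^3 |x^4|^6 dx)^(1/6)
     = (integral_0^3 x^24 dx)^(1/6)
Step 2: integral_0^3 x^24 dx = [x^25/(25)] from 0 to 3 = 3^25/25
     = 847288609443/25 = 3.389154e+10
Step 3: ||f||_6 = (3.389154e+10)^(1/6) = 56.887288


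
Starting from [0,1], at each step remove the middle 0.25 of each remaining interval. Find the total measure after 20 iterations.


Step 1: At each step, fraction remaining = 1 - 0.25 = 0.75
Step 2: After 20 steps, measure = (0.75)^20
Result = 0.003171


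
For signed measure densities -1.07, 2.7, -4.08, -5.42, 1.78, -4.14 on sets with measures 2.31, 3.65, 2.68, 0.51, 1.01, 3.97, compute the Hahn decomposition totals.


Step 1: Compute signed measure on each set:
  Set 1: -1.07 * 2.31 = -2.4717
  Set 2: 2.7 * 3.65 = 9.855
  Set 3: -4.08 * 2.68 = -10.9344
  Set 4: -5.42 * 0.51 = -2.7642
  Set 5: 1.78 * 1.01 = 1.7978
  Set 6: -4.14 * 3.97 = -16.4358
Step 2: Total signed measure = (-2.4717) + (9.855) + (-10.9344) + (-2.7642) + (1.7978) + (-16.4358)
     = -20.9533
Step 3: Positive part mu+(X) = sum of positive contributions = 11.6528
Step 4: Negative part mu-(X) = |sum of negative contributions| = 32.6061


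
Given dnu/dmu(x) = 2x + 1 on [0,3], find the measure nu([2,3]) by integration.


nu(A) = integral_A (dnu/dmu) dmu = integral_2^3 (2x + 1) dx
Step 1: Antiderivative F(x) = (2/2)x^2 + 1x
Step 2: F(3) = (2/2)*3^2 + 1*3 = 9 + 3 = 12
Step 3: F(2) = (2/2)*2^2 + 1*2 = 4 + 2 = 6
Step 4: nu([2,3]) = F(3) - F(2) = 12 - 6 = 6


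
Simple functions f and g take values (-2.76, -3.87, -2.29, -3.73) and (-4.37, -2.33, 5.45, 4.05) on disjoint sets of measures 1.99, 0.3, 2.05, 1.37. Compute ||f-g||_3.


Step 1: Compute differences f_i - g_i:
  -2.76 - -4.37 = 1.61
  -3.87 - -2.33 = -1.54
  -2.29 - 5.45 = -7.74
  -3.73 - 4.05 = -7.78
Step 2: Compute |diff|^3 * measure for each set:
  |1.61|^3 * 1.99 = 4.173281 * 1.99 = 8.304829
  |-1.54|^3 * 0.3 = 3.652264 * 0.3 = 1.095679
  |-7.74|^3 * 2.05 = 463.684824 * 2.05 = 950.553889
  |-7.78|^3 * 1.37 = 470.910952 * 1.37 = 645.148004
Step 3: Sum = 1605.102402
Step 4: ||f-g||_3 = (1605.102402)^(1/3) = 11.708491


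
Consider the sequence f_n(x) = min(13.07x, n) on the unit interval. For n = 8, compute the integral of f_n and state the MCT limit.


f(x) = 13.07x on [0,1]; f_n(x) = min(13.07x, n). At n = 8:
Step 1: f(x) reaches 8 at x = 8/13.07 = 0.612089
Step 2: integral(f_8) = integral(13.07x, 0, 0.612089) + integral(8, 0.612089, 1)
       = 13.07*0.612089^2/2 + 8*(1 - 0.612089)
       = 2.448355 + 3.10329
       = 5.551645
Step 3: As n -> infinity, f_n increases to f, so by MCT integral(f_n) -> integral(f) = 13.07/2 = 6.535.
Convergence: integral(f_8) = 5.551645 -> 6.535 as n -> infinity


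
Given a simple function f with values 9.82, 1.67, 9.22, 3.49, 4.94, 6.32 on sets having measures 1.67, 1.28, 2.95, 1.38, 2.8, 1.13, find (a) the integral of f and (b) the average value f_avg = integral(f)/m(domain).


Step 1: Integral = sum(value_i * measure_i)
= 9.82*1.67 + 1.67*1.28 + 9.22*2.95 + 3.49*1.38 + 4.94*2.8 + 6.32*1.13
= 16.3994 + 2.1376 + 27.199 + 4.8162 + 13.832 + 7.1416
= 71.5258
Step 2: Total measure of domain = 1.67 + 1.28 + 2.95 + 1.38 + 2.8 + 1.13 = 11.21
Step 3: Average value = 71.5258 / 11.21 = 6.380535


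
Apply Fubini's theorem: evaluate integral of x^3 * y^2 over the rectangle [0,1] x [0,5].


By Fubini's theorem, the double integral factors as a product of single integrals:
Step 1: integral_0^1 x^3 dx = [x^4/4] from 0 to 1
     = 1^4/4 = 0.25
Step 2: integral_0^5 y^2 dy = [y^3/3] from 0 to 5
     = 5^3/3 = 41.666667
Step 3: Double integral = 0.25 * 41.666667 = 10.416667


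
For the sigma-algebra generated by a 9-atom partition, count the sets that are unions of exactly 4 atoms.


Each element of F is a union of some subset of the 9 atoms.
Elements that are unions of exactly 4 atoms correspond to 4-element subsets of the 9 atoms.
Count = C(9, 4) = 9! / (4! * 5!) = 126.


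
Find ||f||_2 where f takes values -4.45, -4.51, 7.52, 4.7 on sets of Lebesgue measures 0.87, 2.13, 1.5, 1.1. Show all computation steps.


Step 1: Compute |f_i|^2 for each value:
  |-4.45|^2 = 19.8025
  |-4.51|^2 = 20.3401
  |7.52|^2 = 56.5504
  |4.7|^2 = 22.09
Step 2: Multiply by measures and sum:
  19.8025 * 0.87 = 17.228175
  20.3401 * 2.13 = 43.324413
  56.5504 * 1.5 = 84.8256
  22.09 * 1.1 = 24.299
Sum = 17.228175 + 43.324413 + 84.8256 + 24.299 = 169.677188
Step 3: Take the p-th root:
||f||_2 = (169.677188)^(1/2) = 13.02602


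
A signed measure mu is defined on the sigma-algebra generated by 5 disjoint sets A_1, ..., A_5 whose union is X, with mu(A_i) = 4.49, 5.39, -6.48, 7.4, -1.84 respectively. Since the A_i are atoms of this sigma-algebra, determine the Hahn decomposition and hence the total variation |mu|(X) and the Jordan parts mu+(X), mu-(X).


Step 1: Every measurable set is a union of atoms (the cells / points), so a Hahn decomposition is
  obtained by grouping atoms by sign: P = union of atoms with mu > 0, N = union of the remaining atoms.
  Atoms in P (indices): 1, 2, 4;  atoms in N (indices): 3, 5
  Positive values: 4.49, 5.39, 7.4
  Negative values: -6.48, -1.84
Step 2: mu+(X) = mu(P) = sum of positive atom values = 17.28
Step 3: mu-(X) = -mu(N) = sum of |negative atom values| = 8.32
Step 4: |mu|(X) = mu+(X) + mu-(X) = 17.28 + 8.32 = 25.6


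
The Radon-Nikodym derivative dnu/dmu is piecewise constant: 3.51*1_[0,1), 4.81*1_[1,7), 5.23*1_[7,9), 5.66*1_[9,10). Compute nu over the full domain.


Integrate each piece of the Radon-Nikodym derivative:
Step 1: integral_0^1 3.51 dx = 3.51*(1-0) = 3.51*1 = 3.51
Step 2: integral_1^7 4.81 dx = 4.81*(7-1) = 4.81*6 = 28.86
Step 3: integral_7^9 5.23 dx = 5.23*(9-7) = 5.23*2 = 10.46
Step 4: integral_9^10 5.66 dx = 5.66*(10-9) = 5.66*1 = 5.66
Total: 3.51 + 28.86 + 10.46 + 5.66 = 48.49


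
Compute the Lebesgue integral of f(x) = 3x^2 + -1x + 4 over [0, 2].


The Lebesgue integral of a Riemann-integrable function agrees with the Riemann integral.
Antiderivative F(x) = (3/3)x^3 + (-1/2)x^2 + 4x
F(2) = (3/3)*2^3 + (-1/2)*2^2 + 4*2
     = (3/3)*8 + (-1/2)*4 + 4*2
     = 8 + -2 + 8
     = 14
F(0) = 0.0
Integral = F(2) - F(0) = 14 - 0.0 = 14


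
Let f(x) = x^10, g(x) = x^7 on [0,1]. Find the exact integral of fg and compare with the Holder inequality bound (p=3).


Step 1: Exact integral of f*g = integral(x^17, 0, 1) = 1/18
     = 0.055556
Step 2: Holder bound with p=3, q=1.5:
  ||f||_p = (integral x^30 dx)^(1/3) = (1/31)^(1/3) = 0.318331
  ||g||_q = (integral x^10.5 dx)^(1/1.5) = (1/11.5)^(1/1.5) = 0.196276
Step 3: Holder bound = ||f||_p * ||g||_q = 0.318331 * 0.196276 = 0.062481
Verification: 0.055556 <= 0.062481 (Holder holds)


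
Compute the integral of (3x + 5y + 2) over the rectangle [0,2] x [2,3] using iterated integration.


By Fubini, integrate in x first, then y.
Step 1: Fix y, integrate over x in [0,2]:
  integral(3x + 5y + 2, x=0..2)
  = 3*(2^2 - 0^2)/2 + (5y + 2)*(2 - 0)
  = 6 + (5y + 2)*2
  = 6 + 10y + 4
  = 10 + 10y
Step 2: Integrate over y in [2,3]:
  integral(10 + 10y, y=2..3)
  = 10*1 + 10*(3^2 - 2^2)/2
  = 10 + 25
  = 35


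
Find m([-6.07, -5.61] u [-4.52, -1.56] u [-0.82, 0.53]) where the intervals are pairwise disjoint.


For pairwise disjoint intervals, m(union) = sum of lengths.
= (-5.61 - -6.07) + (-1.56 - -4.52) + (0.53 - -0.82)
= 0.46 + 2.96 + 1.35
= 4.77


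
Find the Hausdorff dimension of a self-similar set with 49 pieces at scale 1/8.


For a self-similar set with N copies scaled by 1/r:
dim_H = log(N)/log(r) = log(49)/log(8)
= 3.89182/2.079442
= 1.87157


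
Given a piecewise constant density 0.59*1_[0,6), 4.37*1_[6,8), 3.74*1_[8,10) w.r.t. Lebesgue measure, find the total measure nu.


Integrate each piece of the Radon-Nikodym derivative:
Step 1: integral_0^6 0.59 dx = 0.59*(6-0) = 0.59*6 = 3.54
Step 2: integral_6^8 4.37 dx = 4.37*(8-6) = 4.37*2 = 8.74
Step 3: integral_8^10 3.74 dx = 3.74*(10-8) = 3.74*2 = 7.48
Total: 3.54 + 8.74 + 7.48 = 19.76


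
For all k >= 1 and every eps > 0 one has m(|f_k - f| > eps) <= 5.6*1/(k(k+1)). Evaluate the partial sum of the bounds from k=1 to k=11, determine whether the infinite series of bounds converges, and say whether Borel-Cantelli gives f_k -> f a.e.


Step 1: List the terms 5.6*1/(k(k+1)) for k = 1 to 11:
  k=1: 2.8
  k=2: 0.933333
  k=3: 0.466667
  k=4: 0.28
  k=5: 0.186667
  k=6: 0.133333
  k=7: 0.1
  k=8: 0.077778
  k=9: 0.062222
  k=10: 0.050909
  k=11: 0.042424
Step 2: Partial sum = 2.8 + 0.933333 + 0.466667 + 0.28 + 0.186667 + 0.133333 + 0.1 + 0.077778 + 0.062222 + 0.050909 + 0.042424
     = 5.133333
Step 3: The full series sum_(k>=1) 5.6*1/(k(k+1)) converges (telescoping series sum 1/(k(k+1)) = 1; a constant multiple of a convergent series converges).
Step 4: Fix eps > 0. Since sum_k m(|f_k - f| > eps) < infinity, the Borel-Cantelli lemma gives
        m(limsup_k {|f_k - f| > eps}) = 0, i.e. for a.e. x, |f_k(x) - f(x)| <= eps for all large k.
        Applying this with eps = 1/j for j = 1, 2, ... and intersecting the countably many full-measure sets,
        for a.e. x we get limsup_k |f_k(x) - f(x)| <= 1/j for every j, hence f_k -> f almost everywhere.
Conclusion: series converges; Borel-Cantelli yields f_k -> f a.e.


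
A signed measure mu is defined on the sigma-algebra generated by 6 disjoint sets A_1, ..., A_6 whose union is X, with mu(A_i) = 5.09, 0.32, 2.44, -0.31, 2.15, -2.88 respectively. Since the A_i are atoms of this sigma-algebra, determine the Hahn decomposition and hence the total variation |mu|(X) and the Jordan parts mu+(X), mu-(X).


Step 1: Every measurable set is a union of atoms (the cells / points), so a Hahn decomposition is
  obtained by grouping atoms by sign: P = union of atoms with mu > 0, N = union of the remaining atoms.
  Atoms in P (indices): 1, 2, 3, 5;  atoms in N (indices): 4, 6
  Positive values: 5.09, 0.32, 2.44, 2.15
  Negative values: -0.31, -2.88
Step 2: mu+(X) = mu(P) = sum of positive atom values = 10
Step 3: mu-(X) = -mu(N) = sum of |negative atom values| = 3.19
Step 4: |mu|(X) = mu+(X) + mu-(X) = 10 + 3.19 = 13.19


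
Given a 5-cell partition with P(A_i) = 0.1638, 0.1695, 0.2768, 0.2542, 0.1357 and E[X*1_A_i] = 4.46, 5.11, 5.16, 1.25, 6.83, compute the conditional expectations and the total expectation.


For each cell A_i: E[X|A_i] = E[X*1_A_i] / P(A_i)
Step 1: E[X|A_1] = 4.46 / 0.1638 = 27.228327
Step 2: E[X|A_2] = 5.11 / 0.1695 = 30.147493
Step 3: E[X|A_3] = 5.16 / 0.2768 = 18.641618
Step 4: E[X|A_4] = 1.25 / 0.2542 = 4.917388
Step 5: E[X|A_5] = 6.83 / 0.1357 = 50.331614
Verification: E[X] = sum E[X*1_A_i] = 4.46 + 5.11 + 5.16 + 1.25 + 6.83 = 22.81


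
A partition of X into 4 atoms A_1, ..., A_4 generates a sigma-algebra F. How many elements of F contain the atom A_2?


Each element of F is a union of some subset S of the 4 atoms.
The element contains A_2 iff A_2 is in S.
So we count subsets S of {A_1,...,A_4} with A_2 in S: choose freely among the other 3 atoms.
Count = 2^(4-1) = 2^3 = 8.


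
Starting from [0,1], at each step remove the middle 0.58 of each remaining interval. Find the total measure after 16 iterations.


Step 1: At each step, fraction remaining = 1 - 0.58 = 0.42
Step 2: After 16 steps, measure = (0.42)^16
Result = 9.375375e-07


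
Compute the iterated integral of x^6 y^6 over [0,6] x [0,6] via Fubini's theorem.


By Fubini's theorem, the double integral factors as a product of single integrals:
Step 1: integral_0^6 x^6 dx = [x^7/7] from 0 to 6
     = 6^7/7 = 39990.857143
Step 2: integral_0^6 y^6 dy = [y^7/7] from 0 to 6
     = 6^7/7 = 39990.857143
Step 3: Double integral = 39990.857143 * 39990.857143 = 1.599269e+09


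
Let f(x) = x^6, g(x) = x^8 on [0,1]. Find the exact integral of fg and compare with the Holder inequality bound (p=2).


Step 1: Exact integral of f*g = integral(x^14, 0, 1) = 1/15
     = 0.066667
Step 2: Holder bound with p=2, q=2:
  ||f||_p = (integral x^12 dx)^(1/2) = (1/13)^(1/2) = 0.27735
  ||g||_q = (integral x^16 dx)^(1/2) = (1/17)^(1/2) = 0.242536
Step 3: Holder bound = ||f||_p * ||g||_q = 0.27735 * 0.242536 = 0.067267
Verification: 0.066667 <= 0.067267 (Holder holds)


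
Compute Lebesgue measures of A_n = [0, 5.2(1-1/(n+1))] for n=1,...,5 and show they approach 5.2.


By continuity of measure from below: if A_n increases to A, then m(A_n) -> m(A).
Here A = [0, 5.2], so m(A) = 5.2
Step 1: a_1 = 5.2*(1 - 1/2) = 2.6, m(A_1) = 2.6
Step 2: a_2 = 5.2*(1 - 1/3) = 3.4667, m(A_2) = 3.4667
Step 3: a_3 = 5.2*(1 - 1/4) = 3.9, m(A_3) = 3.9
Step 4: a_4 = 5.2*(1 - 1/5) = 4.16, m(A_4) = 4.16
Step 5: a_5 = 5.2*(1 - 1/6) = 4.3333, m(A_5) = 4.3333
Limit: m(A_n) -> m([0,5.2]) = 5.2


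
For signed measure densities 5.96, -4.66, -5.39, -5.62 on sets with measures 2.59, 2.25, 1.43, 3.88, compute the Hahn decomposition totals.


Step 1: Compute signed measure on each set:
  Set 1: 5.96 * 2.59 = 15.4364
  Set 2: -4.66 * 2.25 = -10.485
  Set 3: -5.39 * 1.43 = -7.7077
  Set 4: -5.62 * 3.88 = -21.8056
Step 2: Total signed measure = (15.4364) + (-10.485) + (-7.7077) + (-21.8056)
     = -24.5619
Step 3: Positive part mu+(X) = sum of positive contributions = 15.4364
Step 4: Negative part mu-(X) = |sum of negative contributions| = 39.9983


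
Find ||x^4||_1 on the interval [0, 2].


Step 1: ||f||_1 = (integral_0^2 |x^4|^1 dx)^(1/1)
     = (integral_0^2 x^4 dx)^(1/1)
Step 2: integral_0^2 x^4 dx = [x^5/(5)] from 0 to 2 = 2^5/5
     = 32/5 = 6.4
Step 3: ||f||_1 = (6.4)^(1/1) = 6.4


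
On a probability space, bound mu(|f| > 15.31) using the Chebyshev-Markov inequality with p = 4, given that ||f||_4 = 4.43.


Chebyshev/Markov inequality: mu(|f| > eps) <= (||f||_p / eps)^p
Step 1: ||f||_4 / eps = 4.43 / 15.31 = 0.289353
Step 2: Raise to power p = 4:
  (0.289353)^4 = 0.00701
Step 3: Therefore mu(|f| > 15.31) <= 0.00701


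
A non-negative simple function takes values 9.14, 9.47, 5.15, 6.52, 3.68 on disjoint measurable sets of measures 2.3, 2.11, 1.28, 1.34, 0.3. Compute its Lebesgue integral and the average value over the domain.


Step 1: Integral = sum(value_i * measure_i)
= 9.14*2.3 + 9.47*2.11 + 5.15*1.28 + 6.52*1.34 + 3.68*0.3
= 21.022 + 19.9817 + 6.592 + 8.7368 + 1.104
= 57.4365
Step 2: Total measure of domain = 2.3 + 2.11 + 1.28 + 1.34 + 0.3 = 7.33
Step 3: Average value = 57.4365 / 7.33 = 7.835812


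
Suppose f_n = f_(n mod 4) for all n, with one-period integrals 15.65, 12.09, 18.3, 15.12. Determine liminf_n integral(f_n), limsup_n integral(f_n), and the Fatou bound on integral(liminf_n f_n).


The sequence (integral(f_n)) is periodic with period 4, repeating the values 15.65, 12.09, 18.3, 15.12 indefinitely.
Step 1: For a periodic sequence, every tail (a_m, a_(m+1), ...) contains all 4 period values infinitely often.
Step 2: Hence inf of every tail = min of the period values = min(15.65, 12.09, 18.3, 15.12) = 12.09.
        liminf_n integral(f_n) = sup over m of (inf of tail from m) = 12.09.
Step 3: Similarly sup of every tail = max of the period values = 18.3.
        limsup_n integral(f_n) = 18.3.
Step 4: Fatou's lemma: integral(liminf_n f_n) <= liminf_n integral(f_n) = 12.09.
        So the integral of the pointwise liminf is at most 12.09.


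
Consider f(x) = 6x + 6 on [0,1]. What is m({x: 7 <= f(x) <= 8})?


f^(-1)([7, 8]) = {x : 7 <= 6x + 6 <= 8}
Solving: (7 - 6)/6 <= x <= (8 - 6)/6
= [0.166667, 0.333333]
Intersecting with [0,1]: [0.166667, 0.333333]
Measure = 0.333333 - 0.166667 = 0.166667


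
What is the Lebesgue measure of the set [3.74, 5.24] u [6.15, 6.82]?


For pairwise disjoint intervals, m(union) = sum of lengths.
= (5.24 - 3.74) + (6.82 - 6.15)
= 1.5 + 0.67
= 2.17


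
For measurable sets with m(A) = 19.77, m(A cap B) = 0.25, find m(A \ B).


m(A \ B) = m(A) - m(A n B)
= 19.77 - 0.25
= 19.52


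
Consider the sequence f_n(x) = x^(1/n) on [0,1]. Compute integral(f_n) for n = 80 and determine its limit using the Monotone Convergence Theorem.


At n = 80: f_80(x) = x^(1/80).
Step 1: integral(x^(1/80), 0, 1) = [x^(1/80+1) / (1/80+1)] from 0 to 1
     = 1 / (1/80 + 1) = 1 / ((80+1)/80) = 80/(80+1)
     = 80/81 = 0.987654
Step 2: As n -> infinity, f_n(x) = x^(1/n) -> 1 for x in (0,1], and f_n is increasing in n.
By MCT, lim_n integral(f_n) = integral(lim_n f_n) = integral(1, 0, 1) = 1.
Step 3: Verify convergence: 80/81 = 0.987654 -> 1


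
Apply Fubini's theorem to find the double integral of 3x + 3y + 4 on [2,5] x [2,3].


By Fubini, integrate in x first, then y.
Step 1: Fix y, integrate over x in [2,5]:
  integral(3x + 3y + 4, x=2..5)
  = 3*(5^2 - 2^2)/2 + (3y + 4)*(5 - 2)
  = 31.5 + (3y + 4)*3
  = 31.5 + 9y + 12
  = 43.5 + 9y
Step 2: Integrate over y in [2,3]:
  integral(43.5 + 9y, y=2..3)
  = 43.5*1 + 9*(3^2 - 2^2)/2
  = 43.5 + 22.5
  = 66


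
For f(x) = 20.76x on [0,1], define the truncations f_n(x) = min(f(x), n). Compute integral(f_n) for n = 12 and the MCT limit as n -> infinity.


f(x) = 20.76x on [0,1]; f_n(x) = min(20.76x, n). At n = 12:
Step 1: f(x) reaches 12 at x = 12/20.76 = 0.578035
Step 2: integral(f_12) = integral(20.76x, 0, 0.578035) + integral(12, 0.578035, 1)
       = 20.76*0.578035^2/2 + 12*(1 - 0.578035)
       = 3.468208 + 5.063584
       = 8.531792
Step 3: As n -> infinity, f_n increases to f, so by MCT integral(f_n) -> integral(f) = 20.76/2 = 10.38.
Convergence: integral(f_12) = 8.531792 -> 10.38 as n -> infinity


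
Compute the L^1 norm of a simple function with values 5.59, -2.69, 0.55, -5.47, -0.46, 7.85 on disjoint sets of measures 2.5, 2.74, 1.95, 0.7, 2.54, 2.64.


Step 1: Compute |f_i|^1 for each value:
  |5.59|^1 = 5.59
  |-2.69|^1 = 2.69
  |0.55|^1 = 0.55
  |-5.47|^1 = 5.47
  |-0.46|^1 = 0.46
  |7.85|^1 = 7.85
Step 2: Multiply by measures and sum:
  5.59 * 2.5 = 13.975
  2.69 * 2.74 = 7.3706
  0.55 * 1.95 = 1.0725
  5.47 * 0.7 = 3.829
  0.46 * 2.54 = 1.1684
  7.85 * 2.64 = 20.724
Sum = 13.975 + 7.3706 + 1.0725 + 3.829 + 1.1684 + 20.724 = 48.1395
Step 3: Take the p-th root:
||f||_1 = (48.1395)^(1/1) = 48.1395


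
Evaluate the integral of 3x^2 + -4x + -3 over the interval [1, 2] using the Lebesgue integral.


The Lebesgue integral of a Riemann-integrable function agrees with the Riemann integral.
Antiderivative F(x) = (3/3)x^3 + (-4/2)x^2 + -3x
F(2) = (3/3)*2^3 + (-4/2)*2^2 + -3*2
     = (3/3)*8 + (-4/2)*4 + -3*2
     = 8 + -8 + -6
     = -6
F(1) = -4
Integral = F(2) - F(1) = -6 - -4 = -2


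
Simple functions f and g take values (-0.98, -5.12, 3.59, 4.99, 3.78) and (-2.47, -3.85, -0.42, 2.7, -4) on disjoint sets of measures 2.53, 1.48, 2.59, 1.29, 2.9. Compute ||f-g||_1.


Step 1: Compute differences f_i - g_i:
  -0.98 - -2.47 = 1.49
  -5.12 - -3.85 = -1.27
  3.59 - -0.42 = 4.01
  4.99 - 2.7 = 2.29
  3.78 - -4 = 7.78
Step 2: Compute |diff|^1 * measure for each set:
  |1.49|^1 * 2.53 = 1.49 * 2.53 = 3.7697
  |-1.27|^1 * 1.48 = 1.27 * 1.48 = 1.8796
  |4.01|^1 * 2.59 = 4.01 * 2.59 = 10.3859
  |2.29|^1 * 1.29 = 2.29 * 1.29 = 2.9541
  |7.78|^1 * 2.9 = 7.78 * 2.9 = 22.562
Step 3: Sum = 41.5513
Step 4: ||f-g||_1 = (41.5513)^(1/1) = 41.5513


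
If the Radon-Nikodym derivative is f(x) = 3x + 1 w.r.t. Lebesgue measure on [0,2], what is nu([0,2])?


nu(A) = integral_A (dnu/dmu) dmu = integral_0^2 (3x + 1) dx
Step 1: Antiderivative F(x) = (3/2)x^2 + 1x
Step 2: F(2) = (3/2)*2^2 + 1*2 = 6 + 2 = 8
Step 3: F(0) = (3/2)*0^2 + 1*0 = 0.0 + 0 = 0.0
Step 4: nu([0,2]) = F(2) - F(0) = 8 - 0.0 = 8


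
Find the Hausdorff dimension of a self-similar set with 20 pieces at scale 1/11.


For a self-similar set with N copies scaled by 1/r:
dim_H = log(N)/log(r) = log(20)/log(11)
= 2.995732/2.397895
= 1.249317


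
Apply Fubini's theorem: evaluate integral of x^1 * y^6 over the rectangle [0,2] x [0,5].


By Fubini's theorem, the double integral factors as a product of single integrals:
Step 1: integral_0^2 x^1 dx = [x^2/2] from 0 to 2
     = 2^2/2 = 2
Step 2: integral_0^5 y^6 dy = [y^7/7] from 0 to 5
     = 5^7/7 = 11160.714286
Step 3: Double integral = 2 * 11160.714286 = 22321.428571


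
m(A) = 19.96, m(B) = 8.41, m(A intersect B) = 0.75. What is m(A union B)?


By inclusion-exclusion: m(A u B) = m(A) + m(B) - m(A n B)
= 19.96 + 8.41 - 0.75
= 27.62


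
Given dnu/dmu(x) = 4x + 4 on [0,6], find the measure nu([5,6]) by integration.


nu(A) = integral_A (dnu/dmu) dmu = integral_5^6 (4x + 4) dx
Step 1: Antiderivative F(x) = (4/2)x^2 + 4x
Step 2: F(6) = (4/2)*6^2 + 4*6 = 72 + 24 = 96
Step 3: F(5) = (4/2)*5^2 + 4*5 = 50 + 20 = 70
Step 4: nu([5,6]) = F(6) - F(5) = 96 - 70 = 26


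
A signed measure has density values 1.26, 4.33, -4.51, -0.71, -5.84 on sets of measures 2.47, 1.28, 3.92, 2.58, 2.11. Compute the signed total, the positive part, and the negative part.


Step 1: Compute signed measure on each set:
  Set 1: 1.26 * 2.47 = 3.1122
  Set 2: 4.33 * 1.28 = 5.5424
  Set 3: -4.51 * 3.92 = -17.6792
  Set 4: -0.71 * 2.58 = -1.8318
  Set 5: -5.84 * 2.11 = -12.3224
Step 2: Total signed measure = (3.1122) + (5.5424) + (-17.6792) + (-1.8318) + (-12.3224)
     = -23.1788
Step 3: Positive part mu+(X) = sum of positive contributions = 8.6546
Step 4: Negative part mu-(X) = |sum of negative contributions| = 31.8334


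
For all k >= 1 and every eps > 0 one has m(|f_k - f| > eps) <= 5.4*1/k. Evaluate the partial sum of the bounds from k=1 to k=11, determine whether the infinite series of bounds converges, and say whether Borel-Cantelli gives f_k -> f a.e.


Step 1: List the terms 5.4*1/k for k = 1 to 11:
  k=1: 5.4
  k=2: 2.7
  k=3: 1.8
  k=4: 1.35
  k=5: 1.08
  k=6: 0.9
  k=7: 0.771429
  k=8: 0.675
  k=9: 0.6
  k=10: 0.54
  k=11: 0.490909
Step 2: Partial sum = 5.4 + 2.7 + 1.8 + 1.35 + 1.08 + 0.9 + 0.771429 + 0.675 + 0.6 + 0.54 + 0.490909
     = 16.307338
Step 3: The full series sum_(k>=1) 5.4*1/k diverges (harmonic series, p = 1; a nonzero constant multiple of a divergent series diverges).
Step 4: The (first) Borel-Cantelli lemma requires a summable sequence of measures, so it does not apply here;
        from this bound alone no conclusion about a.e. convergence can be drawn (convergence in measure still
        gives an a.e.-convergent subsequence, but not a.e. convergence of the whole sequence).
Conclusion: series diverges; Borel-Cantelli is inconclusive about a.e. convergence of f_k.


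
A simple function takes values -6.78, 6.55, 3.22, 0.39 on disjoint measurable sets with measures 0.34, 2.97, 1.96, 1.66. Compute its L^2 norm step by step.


Step 1: Compute |f_i|^2 for each value:
  |-6.78|^2 = 45.9684
  |6.55|^2 = 42.9025
  |3.22|^2 = 10.3684
  |0.39|^2 = 0.1521
Step 2: Multiply by measures and sum:
  45.9684 * 0.34 = 15.629256
  42.9025 * 2.97 = 127.420425
  10.3684 * 1.96 = 20.322064
  0.1521 * 1.66 = 0.252486
Sum = 15.629256 + 127.420425 + 20.322064 + 0.252486 = 163.624231
Step 3: Take the p-th root:
||f||_2 = (163.624231)^(1/2) = 12.791569


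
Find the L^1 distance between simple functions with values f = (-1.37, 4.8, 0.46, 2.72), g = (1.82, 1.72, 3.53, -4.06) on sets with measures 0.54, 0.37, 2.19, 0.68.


Step 1: Compute differences f_i - g_i:
  -1.37 - 1.82 = -3.19
  4.8 - 1.72 = 3.08
  0.46 - 3.53 = -3.07
  2.72 - -4.06 = 6.78
Step 2: Compute |diff|^1 * measure for each set:
  |-3.19|^1 * 0.54 = 3.19 * 0.54 = 1.7226
  |3.08|^1 * 0.37 = 3.08 * 0.37 = 1.1396
  |-3.07|^1 * 2.19 = 3.07 * 2.19 = 6.7233
  |6.78|^1 * 0.68 = 6.78 * 0.68 = 4.6104
Step 3: Sum = 14.1959
Step 4: ||f-g||_1 = (14.1959)^(1/1) = 14.1959


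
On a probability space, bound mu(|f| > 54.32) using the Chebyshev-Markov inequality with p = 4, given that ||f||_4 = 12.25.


Chebyshev/Markov inequality: mu(|f| > eps) <= (||f||_p / eps)^p
Step 1: ||f||_4 / eps = 12.25 / 54.32 = 0.225515
Step 2: Raise to power p = 4:
  (0.225515)^4 = 0.002586
Step 3: Therefore mu(|f| > 54.32) <= 0.002586


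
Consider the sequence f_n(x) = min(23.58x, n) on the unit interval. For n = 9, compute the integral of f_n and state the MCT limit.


f(x) = 23.58x on [0,1]; f_n(x) = min(23.58x, n). At n = 9:
Step 1: f(x) reaches 9 at x = 9/23.58 = 0.381679
Step 2: integral(f_9) = integral(23.58x, 0, 0.381679) + integral(9, 0.381679, 1)
       = 23.58*0.381679^2/2 + 9*(1 - 0.381679)
       = 1.717557 + 5.564885
       = 7.282443
Step 3: As n -> infinity, f_n increases to f, so by MCT integral(f_n) -> integral(f) = 23.58/2 = 11.79.
Convergence: integral(f_9) = 7.282443 -> 11.79 as n -> infinity


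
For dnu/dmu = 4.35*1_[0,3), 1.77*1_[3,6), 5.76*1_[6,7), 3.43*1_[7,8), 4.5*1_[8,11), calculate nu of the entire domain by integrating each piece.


Integrate each piece of the Radon-Nikodym derivative:
Step 1: integral_0^3 4.35 dx = 4.35*(3-0) = 4.35*3 = 13.05
Step 2: integral_3^6 1.77 dx = 1.77*(6-3) = 1.77*3 = 5.31
Step 3: integral_6^7 5.76 dx = 5.76*(7-6) = 5.76*1 = 5.76
Step 4: integral_7^8 3.43 dx = 3.43*(8-7) = 3.43*1 = 3.43
Step 5: integral_8^11 4.5 dx = 4.5*(11-8) = 4.5*3 = 13.5
Total: 13.05 + 5.31 + 5.76 + 3.43 + 13.5 = 41.05


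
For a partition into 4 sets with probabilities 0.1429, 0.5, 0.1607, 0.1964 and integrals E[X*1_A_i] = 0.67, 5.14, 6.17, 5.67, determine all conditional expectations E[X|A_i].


For each cell A_i: E[X|A_i] = E[X*1_A_i] / P(A_i)
Step 1: E[X|A_1] = 0.67 / 0.1429 = 4.688593
Step 2: E[X|A_2] = 5.14 / 0.5 = 10.28
Step 3: E[X|A_3] = 6.17 / 0.1607 = 38.394524
Step 4: E[X|A_4] = 5.67 / 0.1964 = 28.869654
Verification: E[X] = sum E[X*1_A_i] = 0.67 + 5.14 + 6.17 + 5.67 = 17.65
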